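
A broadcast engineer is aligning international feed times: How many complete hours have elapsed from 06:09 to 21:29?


Start: 06:09
End: 21:29
Hour difference: 21 - 6 = 15 hours
Minute difference: 29 - 9 = 20 minutes
Total minutes: 920
Complete hours: 920 / 60 = 15 (remainder 20)

15


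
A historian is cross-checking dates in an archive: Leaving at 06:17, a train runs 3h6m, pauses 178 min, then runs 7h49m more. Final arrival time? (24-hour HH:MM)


Depart: 06:17
Leg 1: +186 min -> 09:23
Layover: +178 min -> 12:21
Leg 2: +469 min -> 20:10
Total travel: 833 minutes = 13h 53m
Arrival: 20:10

20:10


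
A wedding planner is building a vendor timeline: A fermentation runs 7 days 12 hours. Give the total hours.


Days: 7
Extra hours: 12
Hours per day: 24
Days to hours: 7 x 24 = 168
Total: 168 + 12 = 180

180


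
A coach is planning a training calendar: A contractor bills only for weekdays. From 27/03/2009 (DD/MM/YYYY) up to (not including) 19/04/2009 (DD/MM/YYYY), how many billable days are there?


Start: 2009-03-27 (Friday)
End (exclusive): 2009-04-19 (Sunday)
Total calendar days: 23
Full weeks: 23 // 7 = 3 -> 15 weekdays
Remaining 2 days starting on Friday:
  Fri(w), Sat(-) -> 1 weekdays
Total business days: 15 + 1 = 16

16


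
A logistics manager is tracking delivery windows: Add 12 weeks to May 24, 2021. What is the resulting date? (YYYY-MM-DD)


Start: 2021-05-24
Weeks to add: 12
Convert to days: 12 x 7 = 84 days
Add 84 days to 2021-05-24
Result: 2021-08-16

2021-08-16


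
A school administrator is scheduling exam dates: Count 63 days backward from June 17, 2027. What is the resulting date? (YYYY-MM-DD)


Start: 2027-06-17
Subtracting 63 days
Days already passed in June: 17
After going back through June: 46 more days to subtract
May 2027: 31 days, 15 remaining
April 2027 has 30 days, need 15
Result: 2027-04-15

2027-04-15


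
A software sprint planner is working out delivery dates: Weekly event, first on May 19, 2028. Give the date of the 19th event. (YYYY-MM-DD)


First occurrence: 2028-05-19 (occurrence 1)
Each occurrence is 7 days after the previous.
Occurrence 19 is 18 weeks after the first.
18 weeks = 126 days
2028-05-19 + 126 days = 2028-09-22

2028-09-22


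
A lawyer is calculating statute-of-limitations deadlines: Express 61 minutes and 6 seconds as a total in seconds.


Minutes: 61
Seconds: 6
Convert minutes to seconds: 61 x 60 = 3660
Add remaining seconds: 3660 + 6 = 3666

3666


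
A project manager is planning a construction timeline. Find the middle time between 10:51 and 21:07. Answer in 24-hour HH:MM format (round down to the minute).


Start time: 10:51 = 651 minutes from midnight
End time: 21:07 = 1267 minutes from midnight
Sum: 651 + 1267 = 1918
Midpoint: 1918 / 2 = 959 minutes
Convert: 959 / 60 = 15 hours, 59 minutes
Result: 15:59

15:59


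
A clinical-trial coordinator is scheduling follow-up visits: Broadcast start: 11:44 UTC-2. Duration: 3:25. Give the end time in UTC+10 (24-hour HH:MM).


Start: 11:44 in UTC-2
Step 1 - add duration:
  minutes: 44 + 25 = 69 (carry 1h)
  hours: 11 + 3 + 1 = 15
  end in UTC-2: 15:09
Step 2 - convert UTC-2 -> UTC+10:
  offset difference: 10 - (-2) = 12 hours
  15 + (12) = 27 -> mod 24 = 3
Result: 03:09 in UTC+10

03:09


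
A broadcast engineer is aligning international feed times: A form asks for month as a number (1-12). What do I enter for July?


Calendar month order:
6. June
7. July <--
8. August
July is month number 7

7


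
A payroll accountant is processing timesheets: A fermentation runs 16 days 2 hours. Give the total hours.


Days: 16
Extra hours: 2
Hours per day: 24
Days to hours: 16 x 24 = 384
Total: 384 + 2 = 386

386


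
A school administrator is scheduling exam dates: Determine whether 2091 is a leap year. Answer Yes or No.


Year: 2091
Divisible by 4? 2091 / 4 = 522.75 -> No
Not divisible by 4, so NOT a leap year

No


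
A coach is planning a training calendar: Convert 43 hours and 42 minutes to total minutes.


Hours: 43
Minutes: 42
Convert hours to minutes: 43 x 60 = 2580
Add remaining minutes: 2580 + 42 = 2622

2622


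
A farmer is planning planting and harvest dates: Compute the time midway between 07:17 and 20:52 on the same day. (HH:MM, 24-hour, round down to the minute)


Start time: 07:17 = 437 minutes from midnight
End time: 20:52 = 1252 minutes from midnight
Sum: 437 + 1252 = 1689
Midpoint: 1689 / 2 = 844 minutes
Convert: 844 / 60 = 14 hours, 4 minutes
Result: 14:04

14:04


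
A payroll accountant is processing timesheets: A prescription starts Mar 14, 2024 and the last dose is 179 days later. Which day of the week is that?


Start: 2024-03-14 (Thursday)
Step 1 - find target date: add 179 days
  2024-03-14 + 179 days = 2024-09-09
Step 2 - day of week:
  179 mod 7 = 4
  Thursday + 4 days -> Monday
Result: Monday (2024-09-09)

Monday


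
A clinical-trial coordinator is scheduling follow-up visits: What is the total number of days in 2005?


Year: 2005
Check leap year rules:
Divisible by 4? No
2005 is not a leap year
Days: 365

365


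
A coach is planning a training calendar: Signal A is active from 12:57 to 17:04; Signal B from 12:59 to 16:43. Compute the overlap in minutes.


Interval A: [777, 1024] minutes from midnight
Interval B: [779, 1003] minutes from midnight
Overlap start = max(777, 779) = 779
Overlap end = min(1024, 1003) = 1003
Overlap = 1003 - 779 = 224 minutes

224


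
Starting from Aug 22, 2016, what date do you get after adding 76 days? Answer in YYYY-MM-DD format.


Start: 2016-08-22
Adding 76 days
Days remaining in August: 9
After August: 67 days still to add
September 2016: 30 days, 37 remaining
October 2016: 31 days, 6 remaining
November 2016 has 30 days, need 6
Result: 2016-11-06

2016-11-06


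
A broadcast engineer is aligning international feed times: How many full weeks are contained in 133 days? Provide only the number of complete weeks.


Total days: 133
Days per week: 7
Division: 133 / 7 = 19 remainder 0
Complete weeks: 19
Remaining days: 0

19


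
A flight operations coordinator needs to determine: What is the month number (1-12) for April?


Calendar month order:
3. March
4. April <--
5. May
April is month number 4

4


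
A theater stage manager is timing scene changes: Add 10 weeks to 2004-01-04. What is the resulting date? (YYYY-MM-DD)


Start: 2004-01-04
Weeks to add: 10
Convert to days: 10 x 7 = 70 days
Add 70 days to 2004-01-04
Result: 2004-03-14

2004-03-14


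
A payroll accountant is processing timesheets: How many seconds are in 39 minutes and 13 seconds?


Minutes: 39
Extra seconds: 13
Seconds per minute: 60
Minutes to seconds: 39 x 60 = 2340
Total: 2340 + 13 = 2353

2353


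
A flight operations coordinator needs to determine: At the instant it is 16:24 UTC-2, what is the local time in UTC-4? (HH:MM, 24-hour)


Local time: 16:24 at UTC-2 (offset -2h)
Target zone: UTC-4 (offset -4h)
Difference: -4 - (-2) = -2 hours
Calculation: 16 + (-2) = 14
Result: 14:24

14:24


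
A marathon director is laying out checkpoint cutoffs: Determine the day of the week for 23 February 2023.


Date: 2023-02-23
January 1, 2023 is a Sunday
Day of year: 54
Offset from Jan 1: 53 days
53 mod 7 = 4
Result: Thursday

Thursday


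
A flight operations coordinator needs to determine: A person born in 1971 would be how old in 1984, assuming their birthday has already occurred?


Birth year: 1971
Current year: 1984
Age = current year - birth year
Age = 1984 - 1971 = 13

13


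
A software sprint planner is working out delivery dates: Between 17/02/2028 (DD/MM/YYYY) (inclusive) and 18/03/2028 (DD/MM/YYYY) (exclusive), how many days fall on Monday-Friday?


Start: 2028-02-17 (Thursday)
End (exclusive): 2028-03-18 (Saturday)
Total calendar days: 30
Full weeks: 30 // 7 = 4 -> 20 weekdays
Remaining 2 days starting on Thursday:
  Thu(w), Fri(w) -> 2 weekdays
Total business days: 20 + 2 = 22

22


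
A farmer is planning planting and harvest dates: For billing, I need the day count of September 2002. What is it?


Month: September
Year: 2002
September is a 30-day month
Total: 30 days

30


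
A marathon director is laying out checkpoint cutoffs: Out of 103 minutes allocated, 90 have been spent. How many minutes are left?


Total budget: 103 minutes
Time used: 90 minutes
Remaining: 103 - 90 = 13 minutes
Percent used: 87.4%
Percent remaining: 12.6%

13


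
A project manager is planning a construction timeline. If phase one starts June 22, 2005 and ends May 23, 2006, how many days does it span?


Start date: 2005-06-22
End date: 2006-05-23
Jun 2005: +9 days
Jul 2005: +31 days
Aug 2005: +31 days
... (9 more months)
Total: 335 days

335


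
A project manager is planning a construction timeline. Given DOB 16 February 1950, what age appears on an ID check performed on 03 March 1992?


Birth: 1950-02-16
Reference: 1992-03-03
Year difference: 1992 - 1950 = 42
Has birthday (02-16) occurred by 03-03? Yes
Age in full years: 42

42


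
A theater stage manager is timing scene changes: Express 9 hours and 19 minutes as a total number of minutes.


Hours: 9
Extra minutes: 19
Minutes per hour: 60
Hours to minutes: 9 x 60 = 540
Total: 540 + 19 = 559

559


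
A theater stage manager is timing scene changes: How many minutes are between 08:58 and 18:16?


Start time: 08:58 = 538 minutes from midnight
End time: 18:16 = 1096 minutes from midnight
Difference: 1096 - 538 = 558 minutes
That is 9 hours and 18 minutes

558


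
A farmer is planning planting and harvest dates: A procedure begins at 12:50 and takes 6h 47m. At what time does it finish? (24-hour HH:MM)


Start time: 12:50
Adding: 6 hours 47 minutes
Minutes: 50 + 47 = 97
Minute overflow: 97 >= 60, so carry 1 hour, minutes = 37
Hours: 12 + 6 + 1 = 19
Result: 19:37

19:37


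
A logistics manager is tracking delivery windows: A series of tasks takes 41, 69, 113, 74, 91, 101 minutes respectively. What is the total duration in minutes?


Durations: 41, 69, 113, 74, 91, 101
Running sum: 41
+ 69 = 110
+ 113 = 223
+ 74 = 297
+ 91 = 388
+ 101 = 489
Total duration: 489 minutes
That is 8 hours and 9 minutes

489


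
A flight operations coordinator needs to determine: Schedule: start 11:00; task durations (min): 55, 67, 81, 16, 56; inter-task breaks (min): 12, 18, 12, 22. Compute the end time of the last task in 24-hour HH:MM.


Start: 11:00 = 660 min from midnight
  after task 1 (55 min): 11:55
  after break (12 min): 12:07
  after task 2 (67 min): 13:14
  after break (18 min): 13:32
  after task 3 (81 min): 14:53
  after break (12 min): 15:05
  after task 4 (16 min): 15:21
  after break (22 min): 15:43
  after task 5 (56 min): 16:39
Total elapsed: 339 minutes
End time: 16:39

16:39


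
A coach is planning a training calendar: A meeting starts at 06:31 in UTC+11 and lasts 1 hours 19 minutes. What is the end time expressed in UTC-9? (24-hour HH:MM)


Start: 06:31 in UTC+11
Step 1 - add duration:
  minutes: 31 + 19 = 50
  hours: 6 + 1 + 0 = 7
  end in UTC+11: 07:50
Step 2 - convert UTC+11 -> UTC-9:
  offset difference: -9 - (11) = -20 hours
  7 + (-20) = -13 -> mod 24 = 11
Result: 11:50 in UTC-9

11:50


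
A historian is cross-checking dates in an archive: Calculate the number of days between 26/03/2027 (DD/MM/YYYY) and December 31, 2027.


Start: March 26, 2027
End: December 31, 2027
Days left in March: 5
April: 30
May: 31
June: 30
July: 31
... plus remaining months
Sum of remaining months: 275
Total: 5 + 275 = 280

280


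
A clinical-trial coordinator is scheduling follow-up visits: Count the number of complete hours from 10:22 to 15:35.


Start: 10:22
End: 15:35
Hour difference: 15 - 10 = 5 hours
Minute difference: 35 - 22 = 13 minutes
Total minutes: 313
Complete hours: 313 / 60 = 5 (remainder 13)

5


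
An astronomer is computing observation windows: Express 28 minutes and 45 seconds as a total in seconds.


Minutes: 28
Seconds: 45
Convert minutes to seconds: 28 x 60 = 1680
Add remaining seconds: 1680 + 45 = 1725

1725


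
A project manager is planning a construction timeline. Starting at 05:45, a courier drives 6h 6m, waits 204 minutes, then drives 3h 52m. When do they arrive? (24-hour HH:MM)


Depart: 05:45
Leg 1: +366 min -> 11:51
Layover: +204 min -> 15:15
Leg 2: +232 min -> 19:07
Total travel: 802 minutes = 13h 22m
Arrival: 19:07

19:07


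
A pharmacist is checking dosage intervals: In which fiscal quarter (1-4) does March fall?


Month: March (month 3)
Q1: January-March (months 1-3)
Q2: April-June (months 4-6)
Q3: July-September (months 7-9)
Q4: October-December (months 10-12)
Month 3 falls in Q1

1


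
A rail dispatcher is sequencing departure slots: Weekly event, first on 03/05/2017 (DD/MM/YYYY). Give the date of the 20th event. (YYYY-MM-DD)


First occurrence: 2017-05-03 (occurrence 1)
Each occurrence is 7 days after the previous.
Occurrence 20 is 19 weeks after the first.
19 weeks = 133 days
2017-05-03 + 133 days = 2017-09-13

2017-09-13


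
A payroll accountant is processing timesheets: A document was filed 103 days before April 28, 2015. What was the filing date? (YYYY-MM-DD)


Start: 2015-04-28
Subtracting 103 days
Days already passed in April: 28
After going back through April: 75 more days to subtract
March 2015: 31 days, 44 remaining
February 2015: 28 days, 16 remaining
January 2015 has 31 days, need 16
Result: 2015-01-15

2015-01-15


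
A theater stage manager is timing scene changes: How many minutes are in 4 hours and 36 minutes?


Hours: 4
Extra minutes: 36
Minutes per hour: 60
Hours to minutes: 4 x 60 = 240
Total: 240 + 36 = 276

276


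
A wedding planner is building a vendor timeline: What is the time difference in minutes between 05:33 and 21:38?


Start time: 05:33 = 333 minutes from midnight
End time: 21:38 = 1298 minutes from midnight
Difference: 1298 - 333 = 965 minutes
That is 16 hours and 5 minutes

965


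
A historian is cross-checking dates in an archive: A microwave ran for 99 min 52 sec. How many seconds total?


Minutes: 99
Extra seconds: 52
Seconds per minute: 60
Minutes to seconds: 99 x 60 = 5940
Total: 5940 + 52 = 5992

5992


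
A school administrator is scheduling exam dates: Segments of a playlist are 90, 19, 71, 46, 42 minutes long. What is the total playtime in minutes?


Durations: 90, 19, 71, 46, 42
Running sum: 90
+ 19 = 109
+ 71 = 180
+ 46 = 226
+ 42 = 268
Total duration: 268 minutes
That is 4 hours and 28 minutes

268


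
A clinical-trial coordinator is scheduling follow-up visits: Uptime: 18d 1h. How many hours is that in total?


Days: 18
Extra hours: 1
Hours per day: 24
Days to hours: 18 x 24 = 432
Total: 432 + 1 = 433

433


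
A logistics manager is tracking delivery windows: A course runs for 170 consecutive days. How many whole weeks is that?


Total days: 170
Days per week: 7
Division: 170 / 7 = 24 remainder 2
Complete weeks: 24
Remaining days: 2

24


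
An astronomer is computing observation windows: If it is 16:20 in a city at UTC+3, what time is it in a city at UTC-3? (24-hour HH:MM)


Local time: 16:20 at UTC+3 (offset 3h)
Target zone: UTC-3 (offset -3h)
Difference: -3 - (3) = -6 hours
Calculation: 16 + (-6) = 10
Result: 10:20

10:20


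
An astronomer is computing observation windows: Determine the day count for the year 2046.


Year: 2046
Check leap year rules:
Divisible by 4? No
2046 is not a leap year
Days: 365

365


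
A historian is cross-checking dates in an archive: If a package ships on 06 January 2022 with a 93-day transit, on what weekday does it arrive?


Start: 2022-01-06 (Thursday)
Step 1 - find target date: add 93 days
  2022-01-06 + 93 days = 2022-04-09
Step 2 - day of week:
  93 mod 7 = 2
  Thursday + 2 days -> Saturday
Result: Saturday (2022-04-09)

Saturday


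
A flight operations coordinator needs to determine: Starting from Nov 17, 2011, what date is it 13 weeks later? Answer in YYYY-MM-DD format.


Start: 2011-11-17
Weeks to add: 13
Convert to days: 13 x 7 = 91 days
Add 91 days to 2011-11-17
Result: 2012-02-16

2012-02-16


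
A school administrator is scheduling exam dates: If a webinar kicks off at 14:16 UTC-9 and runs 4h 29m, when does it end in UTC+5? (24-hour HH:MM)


Start: 14:16 in UTC-9
Step 1 - add duration:
  minutes: 16 + 29 = 45
  hours: 14 + 4 + 0 = 18
  end in UTC-9: 18:45
Step 2 - convert UTC-9 -> UTC+5:
  offset difference: 5 - (-9) = 14 hours
  18 + (14) = 32 -> mod 24 = 8
Result: 08:45 in UTC+5

08:45


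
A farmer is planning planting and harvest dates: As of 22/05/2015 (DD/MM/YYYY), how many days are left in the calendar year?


Start: May 22, 2015
End: December 31, 2015
Days left in May: 9
June: 30
July: 31
August: 31
September: 30
... plus remaining months
Sum of remaining months: 214
Total: 9 + 214 = 223

223


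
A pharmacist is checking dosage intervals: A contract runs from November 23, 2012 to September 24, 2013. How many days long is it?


Start date: 2012-11-23
End date: 2013-09-24
Nov 2012: +8 days
Dec 2012: +31 days
Jan 2013: +31 days
... (8 more months)
Total: 305 days

305


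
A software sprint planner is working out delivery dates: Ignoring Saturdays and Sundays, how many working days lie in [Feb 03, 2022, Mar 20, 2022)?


Start: 2022-02-03 (Thursday)
End (exclusive): 2022-03-20 (Sunday)
Total calendar days: 45
Full weeks: 45 // 7 = 6 -> 30 weekdays
Remaining 3 days starting on Thursday:
  Thu(w), Fri(w), Sat(-) -> 2 weekdays
Total business days: 30 + 2 = 32

32


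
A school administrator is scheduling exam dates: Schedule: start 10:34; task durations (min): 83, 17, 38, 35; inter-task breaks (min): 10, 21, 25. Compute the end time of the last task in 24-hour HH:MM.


Start: 10:34 = 634 min from midnight
  after task 1 (83 min): 11:57
  after break (10 min): 12:07
  after task 2 (17 min): 12:24
  after break (21 min): 12:45
  after task 3 (38 min): 13:23
  after break (25 min): 13:48
  after task 4 (35 min): 14:23
Total elapsed: 229 minutes
End time: 14:23

14:23


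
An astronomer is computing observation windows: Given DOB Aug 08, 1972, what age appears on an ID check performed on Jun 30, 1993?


Birth: 1972-08-08
Reference: 1993-06-30
Year difference: 1993 - 1972 = 21
Has birthday (08-08) occurred by 06-30? No
Birthday not yet reached this year -> subtract 1
Age in full years: 20

20


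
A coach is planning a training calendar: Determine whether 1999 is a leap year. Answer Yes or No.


Year: 1999
Divisible by 4? 1999 / 4 = 499.75 -> No
Not divisible by 4, so NOT a leap year

No


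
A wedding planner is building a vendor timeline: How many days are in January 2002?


Month: January
Year: 2002
January is a 31-day month
Total: 31 days

31


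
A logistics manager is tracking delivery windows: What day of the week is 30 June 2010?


Date: 2010-06-30
January 1, 2010 is a Friday
Day of year: 181
Offset from Jan 1: 180 days
180 mod 7 = 5
Result: Wednesday

Wednesday


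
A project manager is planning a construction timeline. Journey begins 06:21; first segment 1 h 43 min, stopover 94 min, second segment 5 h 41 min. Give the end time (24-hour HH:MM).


Depart: 06:21
Leg 1: +103 min -> 08:04
Layover: +94 min -> 09:38
Leg 2: +341 min -> 15:19
Total travel: 538 minutes = 8h 58m
Arrival: 15:19

15:19


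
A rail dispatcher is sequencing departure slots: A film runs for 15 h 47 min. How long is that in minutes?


Hours: 15
Minutes: 47
Convert hours to minutes: 15 x 60 = 900
Add remaining minutes: 900 + 47 = 947

947


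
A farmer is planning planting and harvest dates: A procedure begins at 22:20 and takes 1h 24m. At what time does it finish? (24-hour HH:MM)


Start time: 22:20
Adding: 1 hours 24 minutes
Minutes: 20 + 24 = 44
Hours: 22 + 1 + 0 = 23
Result: 23:44

23:44


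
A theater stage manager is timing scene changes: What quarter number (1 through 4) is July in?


Month: July (month 7)
Q1: January-March (months 1-3)
Q2: April-June (months 4-6)
Q3: July-September (months 7-9)
Q4: October-December (months 10-12)
Month 7 falls in Q3

3


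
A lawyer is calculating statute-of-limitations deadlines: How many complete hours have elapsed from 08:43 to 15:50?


Start: 08:43
End: 15:50
Hour difference: 15 - 8 = 7 hours
Minute difference: 50 - 43 = 7 minutes
Total minutes: 427
Complete hours: 427 / 60 = 7 (remainder 7)

7


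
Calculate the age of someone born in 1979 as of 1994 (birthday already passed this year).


Birth year: 1979
Current year: 1994
Age = current year - birth year
Age = 1994 - 1979 = 15

15


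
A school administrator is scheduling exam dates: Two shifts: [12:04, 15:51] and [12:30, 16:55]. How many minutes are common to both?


Interval A: [724, 951] minutes from midnight
Interval B: [750, 1015] minutes from midnight
Overlap start = max(724, 750) = 750
Overlap end = min(951, 1015) = 951
Overlap = 951 - 750 = 201 minutes

201


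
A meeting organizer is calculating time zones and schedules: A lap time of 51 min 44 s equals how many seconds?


Minutes: 51
Seconds: 44
Convert minutes to seconds: 51 x 60 = 3060
Add remaining seconds: 3060 + 44 = 3104

3104


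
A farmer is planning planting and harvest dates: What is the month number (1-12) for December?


Calendar month order:
11. November
12. December <--
December is month number 12

12


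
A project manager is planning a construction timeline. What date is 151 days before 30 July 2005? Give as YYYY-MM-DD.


Start: 2005-07-30
Subtracting 151 days
Days already passed in July: 30
After going back through July: 121 more days to subtract
June 2005: 30 days, 91 remaining
May 2005: 31 days, 60 remaining
April 2005: 30 days, 30 remaining
March 2005 has 31 days, need 30
Result: 2005-03-01

2005-03-01


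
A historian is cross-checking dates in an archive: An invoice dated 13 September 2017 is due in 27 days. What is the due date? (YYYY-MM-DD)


Start: 2017-09-13
Adding 27 days
Days remaining in September: 17
After September: 10 days still to add
October 2017 has 31 days, need 10
Result: 2017-10-10

2017-10-10


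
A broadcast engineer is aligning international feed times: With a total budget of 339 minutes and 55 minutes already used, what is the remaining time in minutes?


Total budget: 339 minutes
Time used: 55 minutes
Remaining: 339 - 55 = 284 minutes
Percent used: 16.2%
Percent remaining: 83.8%

284


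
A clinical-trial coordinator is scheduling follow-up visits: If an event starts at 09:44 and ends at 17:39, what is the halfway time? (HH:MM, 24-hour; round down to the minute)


Start time: 09:44 = 584 minutes from midnight
End time: 17:39 = 1059 minutes from midnight
Sum: 584 + 1059 = 1643
Midpoint: 1643 / 2 = 821 minutes
Convert: 821 / 60 = 13 hours, 41 minutes
Result: 13:41

13:41


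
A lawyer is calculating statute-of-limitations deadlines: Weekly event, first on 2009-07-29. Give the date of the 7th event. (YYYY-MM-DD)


First occurrence: 2009-07-29 (occurrence 1)
Each occurrence is 7 days after the previous.
Occurrence 7 is 6 weeks after the first.
6 weeks = 42 days
2009-07-29 + 42 days = 2009-09-09

2009-09-09


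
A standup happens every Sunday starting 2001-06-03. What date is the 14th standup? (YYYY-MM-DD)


First occurrence: 2001-06-03 (occurrence 1)
Each occurrence is 7 days after the previous.
Occurrence 14 is 13 weeks after the first.
13 weeks = 91 days
2001-06-03 + 91 days = 2001-09-02

2001-09-02


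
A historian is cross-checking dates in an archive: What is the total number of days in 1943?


Year: 1943
Check leap year rules:
Divisible by 4? No
1943 is not a leap year
Days: 365

365


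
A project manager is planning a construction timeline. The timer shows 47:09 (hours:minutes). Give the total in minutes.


Hours: 47
Minutes: 9
Convert hours to minutes: 47 x 60 = 2820
Add remaining minutes: 2820 + 9 = 2829

2829


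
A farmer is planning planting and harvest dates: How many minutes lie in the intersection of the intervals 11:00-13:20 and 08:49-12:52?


Interval A: [660, 800] minutes from midnight
Interval B: [529, 772] minutes from midnight
Overlap start = max(660, 529) = 660
Overlap end = min(800, 772) = 772
Overlap = 772 - 660 = 112 minutes

112


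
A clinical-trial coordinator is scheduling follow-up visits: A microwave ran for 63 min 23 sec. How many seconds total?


Minutes: 63
Extra seconds: 23
Seconds per minute: 60
Minutes to seconds: 63 x 60 = 3780
Total: 3780 + 23 = 3803

3803


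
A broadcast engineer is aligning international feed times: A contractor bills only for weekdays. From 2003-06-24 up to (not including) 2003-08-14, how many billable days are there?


Start: 2003-06-24 (Tuesday)
End (exclusive): 2003-08-14 (Thursday)
Total calendar days: 51
Full weeks: 51 // 7 = 7 -> 35 weekdays
Remaining 2 days starting on Tuesday:
  Tue(w), Wed(w) -> 2 weekdays
Total business days: 35 + 2 = 37

37


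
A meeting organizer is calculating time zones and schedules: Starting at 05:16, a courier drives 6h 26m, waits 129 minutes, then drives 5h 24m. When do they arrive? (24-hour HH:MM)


Depart: 05:16
Leg 1: +386 min -> 11:42
Layover: +129 min -> 13:51
Leg 2: +324 min -> 19:15
Total travel: 839 minutes = 13h 59m
Arrival: 19:15

19:15


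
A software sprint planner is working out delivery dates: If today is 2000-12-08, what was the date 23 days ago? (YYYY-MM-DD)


Start: 2000-12-08
Subtracting 23 days
Days already passed in December: 8
After going back through December: 15 more days to subtract
November 2000 has 30 days, need 15
Result: 2000-11-15

2000-11-15


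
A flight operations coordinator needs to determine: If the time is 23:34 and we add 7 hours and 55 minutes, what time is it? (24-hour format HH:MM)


Start time: 23:34
Adding: 7 hours 55 minutes
Minutes: 34 + 55 = 89
Minute overflow: 89 >= 60, so carry 1 hour, minutes = 29
Hours: 23 + 7 + 1 = 31
Hour wraparound: 31 mod 24 = 7
Result: 07:29

07:29


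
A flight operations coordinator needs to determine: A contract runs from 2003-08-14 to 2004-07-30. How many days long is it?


Start date: 2003-08-14
End date: 2004-07-30
Aug 2003: +18 days
Sep 2003: +30 days
Oct 2003: +31 days
... (9 more months)
Total: 351 days

351


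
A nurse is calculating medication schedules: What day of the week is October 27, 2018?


Date: 2018-10-27
January 1, 2018 is a Monday
Day of year: 300
Offset from Jan 1: 299 days
299 mod 7 = 5
Result: Saturday

Saturday


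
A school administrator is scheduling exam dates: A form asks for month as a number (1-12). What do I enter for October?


Calendar month order:
9. September
10. October <--
11. November
October is month number 10

10


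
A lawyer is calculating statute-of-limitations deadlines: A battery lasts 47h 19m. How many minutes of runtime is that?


Hours: 47
Extra minutes: 19
Minutes per hour: 60
Hours to minutes: 47 x 60 = 2820
Total: 2820 + 19 = 2839

2839


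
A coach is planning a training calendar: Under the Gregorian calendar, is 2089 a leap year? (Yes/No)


Year: 2089
Divisible by 4? 2089 / 4 = 522.25 -> No
Not divisible by 4, so NOT a leap year

No


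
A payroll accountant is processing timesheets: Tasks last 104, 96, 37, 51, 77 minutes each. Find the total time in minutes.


Durations: 104, 96, 37, 51, 77
Running sum: 104
+ 96 = 200
+ 37 = 237
+ 51 = 288
+ 77 = 365
Total duration: 365 minutes
That is 6 hours and 5 minutes

365


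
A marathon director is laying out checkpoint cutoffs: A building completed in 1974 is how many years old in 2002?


Birth year: 1974
Current year: 2002
Age = current year - birth year
Age = 2002 - 1974 = 28

28


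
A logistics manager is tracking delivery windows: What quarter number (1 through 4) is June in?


Month: June (month 6)
Q1: January-March (months 1-3)
Q2: April-June (months 4-6)
Q3: July-September (months 7-9)
Q4: October-December (months 10-12)
Month 6 falls in Q2

2


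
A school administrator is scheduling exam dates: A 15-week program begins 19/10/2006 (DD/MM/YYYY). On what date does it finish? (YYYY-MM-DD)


Start: 2006-10-19
Weeks to add: 15
Convert to days: 15 x 7 = 105 days
Add 105 days to 2006-10-19
Result: 2007-02-01

2007-02-01


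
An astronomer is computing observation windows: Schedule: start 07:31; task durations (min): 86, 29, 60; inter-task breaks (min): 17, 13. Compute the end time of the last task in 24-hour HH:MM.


Start: 07:31 = 451 min from midnight
  after task 1 (86 min): 08:57
  after break (17 min): 09:14
  after task 2 (29 min): 09:43
  after break (13 min): 09:56
  after task 3 (60 min): 10:56
Total elapsed: 205 minutes
End time: 10:56

10:56


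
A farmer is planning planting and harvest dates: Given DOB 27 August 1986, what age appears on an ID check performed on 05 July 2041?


Birth: 1986-08-27
Reference: 2041-07-05
Year difference: 2041 - 1986 = 55
Has birthday (08-27) occurred by 07-05? No
Birthday not yet reached this year -> subtract 1
Age in full years: 54

54


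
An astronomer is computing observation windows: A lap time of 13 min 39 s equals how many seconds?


Minutes: 13
Seconds: 39
Convert minutes to seconds: 13 x 60 = 780
Add remaining seconds: 780 + 39 = 819

819


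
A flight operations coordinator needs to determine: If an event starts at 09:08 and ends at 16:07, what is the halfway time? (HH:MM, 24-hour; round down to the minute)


Start time: 09:08 = 548 minutes from midnight
End time: 16:07 = 967 minutes from midnight
Sum: 548 + 967 = 1515
Midpoint: 1515 / 2 = 757 minutes
Convert: 757 / 60 = 12 hours, 37 minutes
Result: 12:37

12:37


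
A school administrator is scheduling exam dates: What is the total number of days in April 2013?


Month: April
Year: 2013
April is a 30-day month
Total: 30 days

30


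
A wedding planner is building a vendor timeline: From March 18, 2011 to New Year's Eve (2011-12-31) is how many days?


Start: March 18, 2011
End: December 31, 2011
Days left in March: 13
April: 30
May: 31
June: 30
July: 31
... plus remaining months
Sum of remaining months: 275
Total: 13 + 275 = 288

288


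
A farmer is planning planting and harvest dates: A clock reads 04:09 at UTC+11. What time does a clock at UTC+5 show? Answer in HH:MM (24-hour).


Local time: 04:09 at UTC+11 (offset 11h)
Target zone: UTC+5 (offset 5h)
Difference: 5 - (11) = -6 hours
Calculation: 4 + (-6) = -2
Wraparound: (-2) mod 24 = 22
Result: 22:09

22:09


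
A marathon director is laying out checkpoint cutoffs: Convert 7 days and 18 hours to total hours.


Days: 7
Extra hours: 18
Hours per day: 24
Days to hours: 7 x 24 = 168
Total: 168 + 18 = 186

186


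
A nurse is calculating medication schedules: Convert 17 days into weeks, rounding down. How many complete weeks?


Total days: 17
Days per week: 7
Division: 17 / 7 = 2 remainder 3
Complete weeks: 2
Remaining days: 3

2


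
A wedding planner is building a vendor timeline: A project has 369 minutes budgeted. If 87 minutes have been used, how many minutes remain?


Total budget: 369 minutes
Time used: 87 minutes
Remaining: 369 - 87 = 282 minutes
Percent used: 23.6%
Percent remaining: 76.4%

282


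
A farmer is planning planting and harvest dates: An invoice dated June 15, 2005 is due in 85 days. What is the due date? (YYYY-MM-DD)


Start: 2005-06-15
Adding 85 days
Days remaining in June: 15
After June: 70 days still to add
July 2005: 31 days, 39 remaining
August 2005: 31 days, 8 remaining
September 2005 has 30 days, need 8
Result: 2005-09-08

2005-09-08


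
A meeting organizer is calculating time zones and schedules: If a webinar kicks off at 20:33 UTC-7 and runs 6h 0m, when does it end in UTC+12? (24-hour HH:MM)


Start: 20:33 in UTC-7
Step 1 - add duration:
  minutes: 33 + 0 = 33
  hours: 20 + 6 + 0 = 26
  end in UTC-7: 02:33
Step 2 - convert UTC-7 -> UTC+12:
  offset difference: 12 - (-7) = 19 hours
  2 + (19) = 21 -> mod 24 = 21
Result: 21:33 in UTC+12

21:33


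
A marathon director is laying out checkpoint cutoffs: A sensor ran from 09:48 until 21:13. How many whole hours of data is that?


Start: 09:48
End: 21:13
Hour difference: 21 - 9 = 12 hours
Minute difference: 13 - 48 = -35 minutes
Total minutes: 685
Complete hours: 685 / 60 = 11 (remainder 25)

11


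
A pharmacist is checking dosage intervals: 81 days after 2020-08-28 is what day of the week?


Start: 2020-08-28 (Friday)
Step 1 - find target date: add 81 days
  2020-08-28 + 81 days = 2020-11-17
Step 2 - day of week:
  81 mod 7 = 4
  Friday + 4 days -> Tuesday
Result: Tuesday (2020-11-17)

Tuesday


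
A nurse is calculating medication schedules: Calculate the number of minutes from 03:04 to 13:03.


Start time: 03:04 = 184 minutes from midnight
End time: 13:03 = 783 minutes from midnight
Difference: 783 - 184 = 599 minutes
That is 9 hours and 59 minutes

599


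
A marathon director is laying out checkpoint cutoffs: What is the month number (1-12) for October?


Calendar month order:
9. September
10. October <--
11. November
October is month number 10

10


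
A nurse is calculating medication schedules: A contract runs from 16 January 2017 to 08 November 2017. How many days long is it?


Start date: 2017-01-16
End date: 2017-11-08
Jan 2017: +16 days
Feb 2017: +28 days
Mar 2017: +31 days
... (8 more months)
Total: 296 days

296


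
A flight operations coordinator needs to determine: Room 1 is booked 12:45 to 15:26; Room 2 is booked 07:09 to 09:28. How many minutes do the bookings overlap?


Interval A: [765, 926] minutes from midnight
Interval B: [429, 568] minutes from midnight
Overlap start = max(765, 429) = 765
Overlap end = min(926, 568) = 568
End <= start, so the intervals do not overlap: 0 minutes

0


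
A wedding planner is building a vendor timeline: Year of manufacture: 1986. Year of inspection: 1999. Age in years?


Birth year: 1986
Current year: 1999
Age = current year - birth year
Age = 1999 - 1986 = 13

13


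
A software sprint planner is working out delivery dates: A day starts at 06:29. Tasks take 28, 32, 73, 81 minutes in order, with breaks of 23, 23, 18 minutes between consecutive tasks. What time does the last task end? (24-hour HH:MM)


Start: 06:29 = 389 min from midnight
  after task 1 (28 min): 06:57
  after break (23 min): 07:20
  after task 2 (32 min): 07:52
  after break (23 min): 08:15
  after task 3 (73 min): 09:28
  after break (18 min): 09:46
  after task 4 (81 min): 11:07
Total elapsed: 278 minutes
End time: 11:07

11:07


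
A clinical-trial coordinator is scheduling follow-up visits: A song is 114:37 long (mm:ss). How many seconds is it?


Minutes: 114
Extra seconds: 37
Seconds per minute: 60
Minutes to seconds: 114 x 60 = 6840
Total: 6840 + 37 = 6877

6877


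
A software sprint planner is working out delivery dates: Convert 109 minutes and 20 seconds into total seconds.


Minutes: 109
Seconds: 20
Convert minutes to seconds: 109 x 60 = 6540
Add remaining seconds: 6540 + 20 = 6560

6560


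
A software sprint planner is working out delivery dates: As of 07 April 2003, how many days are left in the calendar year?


Start: April 07, 2003
End: December 31, 2003
Days left in April: 23
May: 31
June: 30
July: 31
August: 31
... plus remaining months
Sum of remaining months: 245
Total: 23 + 245 = 268

268


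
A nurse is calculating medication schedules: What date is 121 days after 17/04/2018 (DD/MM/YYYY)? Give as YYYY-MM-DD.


Start: 2018-04-17
Adding 121 days
Days remaining in April: 13
After April: 108 days still to add
May 2018: 31 days, 77 remaining
June 2018: 30 days, 47 remaining
July 2018: 31 days, 16 remaining
August 2018 has 31 days, need 16
Result: 2018-08-16

2018-08-16


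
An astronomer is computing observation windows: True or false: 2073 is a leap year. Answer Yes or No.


Year: 2073
Divisible by 4? 2073 / 4 = 518.25 -> No
Not divisible by 4, so NOT a leap year

No


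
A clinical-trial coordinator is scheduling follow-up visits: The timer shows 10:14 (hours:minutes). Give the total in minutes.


Hours: 10
Minutes: 14
Convert hours to minutes: 10 x 60 = 600
Add remaining minutes: 600 + 14 = 614

614


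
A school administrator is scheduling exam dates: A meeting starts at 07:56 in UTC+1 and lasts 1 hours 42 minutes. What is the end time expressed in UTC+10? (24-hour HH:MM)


Start: 07:56 in UTC+1
Step 1 - add duration:
  minutes: 56 + 42 = 98 (carry 1h)
  hours: 7 + 1 + 1 = 9
  end in UTC+1: 09:38
Step 2 - convert UTC+1 -> UTC+10:
  offset difference: 10 - (1) = 9 hours
  9 + (9) = 18 -> mod 24 = 18
Result: 18:38 in UTC+10

18:38


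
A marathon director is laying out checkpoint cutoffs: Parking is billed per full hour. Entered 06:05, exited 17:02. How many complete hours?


Start: 06:05
End: 17:02
Hour difference: 17 - 6 = 11 hours
Minute difference: 2 - 5 = -3 minutes
Total minutes: 657
Complete hours: 657 / 60 = 10 (remainder 57)

10


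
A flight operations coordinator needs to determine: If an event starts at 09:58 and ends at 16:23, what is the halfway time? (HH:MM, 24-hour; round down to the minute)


Start time: 09:58 = 598 minutes from midnight
End time: 16:23 = 983 minutes from midnight
Sum: 598 + 983 = 1581
Midpoint: 1581 / 2 = 790 minutes
Convert: 790 / 60 = 13 hours, 10 minutes
Result: 13:10

13:10


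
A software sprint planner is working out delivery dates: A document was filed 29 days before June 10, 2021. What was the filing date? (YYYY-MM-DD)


Start: 2021-06-10
Subtracting 29 days
Days already passed in June: 10
After going back through June: 19 more days to subtract
May 2021 has 31 days, need 19
Result: 2021-05-12

2021-05-12


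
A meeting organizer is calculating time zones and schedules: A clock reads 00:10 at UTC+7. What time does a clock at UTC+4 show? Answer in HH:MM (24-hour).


Local time: 00:10 at UTC+7 (offset 7h)
Target zone: UTC+4 (offset 4h)
Difference: 4 - (7) = -3 hours
Calculation: 0 + (-3) = -3
Wraparound: (-3) mod 24 = 21
Result: 21:10

21:10


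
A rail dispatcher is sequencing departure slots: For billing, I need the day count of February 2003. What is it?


Month: February
Year: 2003
2003 is not a leap year
February has 28 days
Total: 28 days

28


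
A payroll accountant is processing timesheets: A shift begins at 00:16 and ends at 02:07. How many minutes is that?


Start time: 00:16 = 16 minutes from midnight
End time: 02:07 = 127 minutes from midnight
Difference: 127 - 16 = 111 minutes
That is 1 hours and 51 minutes

111


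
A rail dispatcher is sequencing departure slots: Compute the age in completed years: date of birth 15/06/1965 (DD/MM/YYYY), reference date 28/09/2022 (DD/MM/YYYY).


Birth: 1965-06-15
Reference: 2022-09-28
Year difference: 2022 - 1965 = 57
Has birthday (06-15) occurred by 09-28? Yes
Age in full years: 57

57


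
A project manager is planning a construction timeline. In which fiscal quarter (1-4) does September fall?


Month: September (month 9)
Q1: January-March (months 1-3)
Q2: April-June (months 4-6)
Q3: July-September (months 7-9)
Q4: October-December (months 10-12)
Month 9 falls in Q3

3


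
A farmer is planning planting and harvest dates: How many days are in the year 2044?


Year: 2044
Check leap year rules:
Divisible by 4? Yes
Divisible by 100? No
2044 is a leap year
Days: 366

366


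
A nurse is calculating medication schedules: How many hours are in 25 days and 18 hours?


Days: 25
Extra hours: 18
Hours per day: 24
Days to hours: 25 x 24 = 600
Total: 600 + 18 = 618

618


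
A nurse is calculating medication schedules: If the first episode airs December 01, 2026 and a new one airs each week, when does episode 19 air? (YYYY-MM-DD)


First occurrence: 2026-12-01 (occurrence 1)
Each occurrence is 7 days after the previous.
Occurrence 19 is 18 weeks after the first.
18 weeks = 126 days
2026-12-01 + 126 days = 2027-04-06

2027-04-06


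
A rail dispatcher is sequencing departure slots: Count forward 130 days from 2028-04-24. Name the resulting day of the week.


Start: 2028-04-24 (Monday)
Step 1 - find target date: add 130 days
  2028-04-24 + 130 days = 2028-09-01
Step 2 - day of week:
  130 mod 7 = 4
  Monday + 4 days -> Friday
Result: Friday (2028-09-01)

Friday
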